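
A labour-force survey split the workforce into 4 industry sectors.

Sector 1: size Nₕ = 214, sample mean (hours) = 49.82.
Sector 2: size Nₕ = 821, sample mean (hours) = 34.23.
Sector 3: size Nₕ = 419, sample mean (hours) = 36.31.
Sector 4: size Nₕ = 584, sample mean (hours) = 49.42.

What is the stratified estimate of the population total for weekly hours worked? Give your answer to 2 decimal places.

Estimate total by summing Nₕ·x̄ₕ over strata.
214·49.82 + 821·34.23 + 419·36.31 + 584·49.42 = 10661.48 + 28102.83 + 15213.89 + 28861.28 = 82839.48.

82839.48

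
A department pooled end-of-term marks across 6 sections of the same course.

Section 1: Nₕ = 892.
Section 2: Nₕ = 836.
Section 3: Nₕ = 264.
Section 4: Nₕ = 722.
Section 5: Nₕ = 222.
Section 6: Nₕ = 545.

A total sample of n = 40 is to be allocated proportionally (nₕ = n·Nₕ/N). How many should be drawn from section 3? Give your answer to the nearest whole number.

N = 892 + 836 + 264 + 722 + 222 + 545 = 3481.
n_3 = 40·264/3481 = 3.034... → 3.

3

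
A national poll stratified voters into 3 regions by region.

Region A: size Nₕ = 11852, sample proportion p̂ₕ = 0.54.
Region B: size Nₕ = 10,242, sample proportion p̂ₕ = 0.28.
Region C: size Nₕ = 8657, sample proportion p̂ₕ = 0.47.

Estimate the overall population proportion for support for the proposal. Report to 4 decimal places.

0.4337

Wₕ = Nₕ/N with N = 30751: 0.3854, 0.3331, 0.2815.
p̂_st = 0.3854·0.54 + 0.3331·0.28 + 0.2815·0.47 ≈ 0.433697... → 0.4337.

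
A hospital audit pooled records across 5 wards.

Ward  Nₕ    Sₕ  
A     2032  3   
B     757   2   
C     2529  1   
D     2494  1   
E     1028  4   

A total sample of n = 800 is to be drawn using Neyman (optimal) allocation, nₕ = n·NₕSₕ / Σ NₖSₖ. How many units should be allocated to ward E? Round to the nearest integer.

196

Σ NₕSₕ = 2032·3 + 757·2 + 2529·1 + 2494·1 + 1028·4 = 16745.
Share for E: 4112/16745 = 0.24557.
n_E = 800 × 0.24557 = 196.453... → 196.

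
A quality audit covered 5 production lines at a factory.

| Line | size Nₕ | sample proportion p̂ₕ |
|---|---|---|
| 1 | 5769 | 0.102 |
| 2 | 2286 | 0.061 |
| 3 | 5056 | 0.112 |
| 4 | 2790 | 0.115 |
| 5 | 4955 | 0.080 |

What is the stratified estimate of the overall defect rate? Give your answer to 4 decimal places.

0.0964

Wₕ = Nₕ/N with N = 20856: 0.2766, 0.1096, 0.2424, 0.1338, 0.2376.
p̂_st = 0.2766·0.102 + 0.1096·0.061 + 0.2424·0.112 + 0.1338·0.115 + 0.2376·0.080 ≈ 0.096443... → 0.0964.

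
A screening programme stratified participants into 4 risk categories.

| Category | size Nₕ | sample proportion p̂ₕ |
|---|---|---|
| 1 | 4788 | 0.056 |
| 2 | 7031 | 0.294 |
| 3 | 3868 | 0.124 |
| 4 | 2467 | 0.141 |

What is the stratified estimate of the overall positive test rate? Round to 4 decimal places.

0.1742

Wₕ = Nₕ/N with N = 18154: 0.2637, 0.3873, 0.2131, 0.1359.
p̂_st = 0.2637·0.056 + 0.3873·0.294 + 0.2131·0.124 + 0.1359·0.141 ≈ 0.174216... → 0.1742.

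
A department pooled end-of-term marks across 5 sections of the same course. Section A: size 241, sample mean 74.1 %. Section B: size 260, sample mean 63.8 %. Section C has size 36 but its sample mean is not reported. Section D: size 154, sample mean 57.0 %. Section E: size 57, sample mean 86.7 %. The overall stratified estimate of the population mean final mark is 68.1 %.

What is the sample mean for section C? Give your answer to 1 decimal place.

77.0

N = 241 + 260 + 36 + 154 + 57 = 748.
Overall total = μ·N = 68.1·748 = 50938.8.
Subtract the known strata: 241·74.1 + 260·63.8 + 154·57.0 + 57·86.7 = 48166.
Remaining total for section C: 50938.8 − 48166 = 2772.8.
Divide by its size: 2772.8 / 36 = 77.022... → 77.0.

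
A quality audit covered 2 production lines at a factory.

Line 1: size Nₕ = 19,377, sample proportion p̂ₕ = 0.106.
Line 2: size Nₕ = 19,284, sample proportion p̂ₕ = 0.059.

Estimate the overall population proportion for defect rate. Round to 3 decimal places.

N = 19377 + 19284 = 38661.
Overall proportion = Σ (Nₕ/N)·p̂ₕ.
Σ Nₕp̂ₕ = 2053.962 + 1137.756 = 3191.718.
3191.718 / 38661 = 0.08256... → 0.083.

0.083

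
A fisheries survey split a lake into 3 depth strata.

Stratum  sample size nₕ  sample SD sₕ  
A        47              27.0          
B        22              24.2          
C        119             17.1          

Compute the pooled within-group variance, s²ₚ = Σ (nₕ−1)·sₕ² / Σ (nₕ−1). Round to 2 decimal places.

Degrees of freedom: 46 + 21 + 118 = 185.
Σ(nₕ−1)sₕ² = 46·729 + 21·585.64 + 118·292.41 = 80336.82.
s²ₚ = 80336.82 / 185 = 434.2531... → 434.25.

434.25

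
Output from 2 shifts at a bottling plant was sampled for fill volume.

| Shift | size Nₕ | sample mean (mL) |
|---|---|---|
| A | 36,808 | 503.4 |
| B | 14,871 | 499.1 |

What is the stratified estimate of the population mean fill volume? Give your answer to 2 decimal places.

502.16

x̄_st = (Σ Nₕx̄ₕ) / (Σ Nₕ) = (36808·503.4 + 14871·499.1) / 51679
= 25951263.3 / 51679 = 502.1626... → 502.16.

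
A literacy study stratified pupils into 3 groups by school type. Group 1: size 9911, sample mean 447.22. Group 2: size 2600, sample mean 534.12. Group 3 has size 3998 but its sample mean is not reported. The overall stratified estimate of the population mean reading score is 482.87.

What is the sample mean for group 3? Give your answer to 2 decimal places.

537.92

Σ Nₕx̄ₕ = N·μ, so 3998·x̄_3 = 16509·482.87 − (9911·447.22 + 2600·534.12).
= 7971700.83 − 5821109.42 = 2150591.41.
x̄_3 = 2150591.41 / 3998 = 537.9168... → 537.92.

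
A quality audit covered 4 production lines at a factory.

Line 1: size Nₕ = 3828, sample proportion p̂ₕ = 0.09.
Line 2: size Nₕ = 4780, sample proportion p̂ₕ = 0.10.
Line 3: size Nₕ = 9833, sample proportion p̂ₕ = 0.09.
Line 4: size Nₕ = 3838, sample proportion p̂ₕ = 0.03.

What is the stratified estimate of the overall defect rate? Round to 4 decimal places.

0.0818

N = 3828 + 4780 + 9833 + 3838 = 22279.
Overall proportion = Σ (Nₕ/N)·p̂ₕ.
Σ Nₕp̂ₕ = 344.52 + 478 + 884.97 + 115.14 = 1822.63.
1822.63 / 22279 = 0.081809... → 0.0818.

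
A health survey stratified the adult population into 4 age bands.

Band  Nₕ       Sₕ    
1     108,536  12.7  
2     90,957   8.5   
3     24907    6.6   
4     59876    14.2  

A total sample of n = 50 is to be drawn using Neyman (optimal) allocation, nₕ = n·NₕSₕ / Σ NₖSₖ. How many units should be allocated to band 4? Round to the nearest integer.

13

Σ NₕSₕ = 108536·12.7 + 90957·8.5 + 24907·6.6 + 59876·14.2 = 3166167.1.
Share for 4: 850239.2/3166167.1 = 0.26854.
n_4 = 50 × 0.26854 = 13.427... → 13.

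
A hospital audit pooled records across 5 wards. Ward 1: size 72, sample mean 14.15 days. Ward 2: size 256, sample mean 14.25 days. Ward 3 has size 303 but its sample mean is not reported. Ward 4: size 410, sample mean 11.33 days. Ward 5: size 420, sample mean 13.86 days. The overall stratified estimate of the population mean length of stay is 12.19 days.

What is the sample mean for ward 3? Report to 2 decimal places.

N = 72 + 256 + 303 + 410 + 420 = 1461.
Overall total = μ·N = 12.19·1461 = 17809.59.
Subtract the known strata: 72·14.15 + 256·14.25 + 410·11.33 + 420·13.86 = 15133.3.
Remaining total for ward 3: 17809.59 − 15133.3 = 2676.29.
Divide by its size: 2676.29 / 303 = 8.8326... → 8.83.

8.83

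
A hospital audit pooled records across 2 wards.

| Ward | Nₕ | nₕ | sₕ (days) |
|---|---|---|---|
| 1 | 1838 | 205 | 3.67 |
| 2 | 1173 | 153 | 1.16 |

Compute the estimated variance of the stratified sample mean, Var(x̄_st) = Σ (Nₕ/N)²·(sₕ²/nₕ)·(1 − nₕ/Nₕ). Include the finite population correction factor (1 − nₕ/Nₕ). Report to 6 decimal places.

0.022912

N = 3011. Term for each stratum: Wₕ²sₕ²/nₕ·(1−nₕ/Nₕ).
Var(x̄_st) = 0.021751462 + 0.001160650 = 0.022912112 → 0.022912.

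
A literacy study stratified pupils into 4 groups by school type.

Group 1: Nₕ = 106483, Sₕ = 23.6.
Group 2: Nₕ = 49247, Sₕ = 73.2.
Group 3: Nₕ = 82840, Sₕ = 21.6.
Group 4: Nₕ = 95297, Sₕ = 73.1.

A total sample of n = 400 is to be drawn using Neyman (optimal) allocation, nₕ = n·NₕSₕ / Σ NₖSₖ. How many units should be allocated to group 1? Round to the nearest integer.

1: NₕSₕ = 106483·23.6 = 2512998.8
2: NₕSₕ = 49247·73.2 = 3604880.4
3: NₕSₕ = 82840·21.6 = 1789344
4: NₕSₕ = 95297·73.1 = 6966210.7
Σ NₕSₕ = 14873433.9.
n_1 = 400·2512998.8/14873433.9 = 67.584... → 68.

68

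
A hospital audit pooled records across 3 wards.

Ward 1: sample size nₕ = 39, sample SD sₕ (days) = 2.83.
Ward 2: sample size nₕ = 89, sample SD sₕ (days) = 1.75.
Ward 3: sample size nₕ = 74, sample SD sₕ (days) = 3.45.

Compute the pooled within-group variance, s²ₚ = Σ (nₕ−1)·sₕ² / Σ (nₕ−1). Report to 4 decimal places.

7.2499

Degrees of freedom: 38 + 88 + 73 = 199.
Σ(nₕ−1)sₕ² = 38·8.0089 + 88·3.0625 + 73·11.9025 = 1442.7207.
s²ₚ = 1442.7207 / 199 = 7.249853... → 7.2499.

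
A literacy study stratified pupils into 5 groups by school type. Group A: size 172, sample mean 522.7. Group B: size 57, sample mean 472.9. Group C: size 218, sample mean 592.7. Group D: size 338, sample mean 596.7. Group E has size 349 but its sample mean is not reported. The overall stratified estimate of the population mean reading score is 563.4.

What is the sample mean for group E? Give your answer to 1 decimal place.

547.7

Σ Nₕx̄ₕ = N·μ, so 349·x̄_E = 1134·563.4 − (172·522.7 + 57·472.9 + 218·592.7 + 338·596.7).
= 638895.6 − 447752.9 = 191142.7.
x̄_E = 191142.7 / 349 = 547.687... → 547.7.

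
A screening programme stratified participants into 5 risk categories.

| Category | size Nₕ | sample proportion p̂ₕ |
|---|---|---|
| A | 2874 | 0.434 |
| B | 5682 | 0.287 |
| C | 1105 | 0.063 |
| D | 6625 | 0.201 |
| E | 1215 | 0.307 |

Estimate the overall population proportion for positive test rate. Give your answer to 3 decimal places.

0.266

Wₕ = Nₕ/N with N = 17501: 0.1642, 0.3247, 0.0631, 0.3785, 0.0694.
p̂_st = 0.1642·0.434 + 0.3247·0.287 + 0.0631·0.063 + 0.3785·0.201 + 0.0694·0.307 ≈ 0.26583... → 0.266.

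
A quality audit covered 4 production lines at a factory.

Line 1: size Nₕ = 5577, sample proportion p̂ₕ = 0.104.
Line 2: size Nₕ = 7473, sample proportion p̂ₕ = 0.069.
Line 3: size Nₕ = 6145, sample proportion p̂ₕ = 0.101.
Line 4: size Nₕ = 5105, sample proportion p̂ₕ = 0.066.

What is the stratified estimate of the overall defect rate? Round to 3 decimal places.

Wₕ = Nₕ/N with N = 24300: 0.2295, 0.3075, 0.2529, 0.2101.
p̂_st = 0.2295·0.104 + 0.3075·0.069 + 0.2529·0.101 + 0.2101·0.066 ≈ 0.08449... → 0.084.

0.084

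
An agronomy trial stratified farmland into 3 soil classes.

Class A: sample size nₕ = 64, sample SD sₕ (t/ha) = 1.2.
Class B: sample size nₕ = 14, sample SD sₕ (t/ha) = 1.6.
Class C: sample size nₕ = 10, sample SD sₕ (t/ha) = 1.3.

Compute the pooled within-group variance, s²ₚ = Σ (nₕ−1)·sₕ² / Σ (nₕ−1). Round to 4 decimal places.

1.6378

Degrees of freedom: 63 + 13 + 9 = 85.
Σ(nₕ−1)sₕ² = 63·1.44 + 13·2.56 + 9·1.69 = 139.21.
s²ₚ = 139.21 / 85 = 1.637765... → 1.6378.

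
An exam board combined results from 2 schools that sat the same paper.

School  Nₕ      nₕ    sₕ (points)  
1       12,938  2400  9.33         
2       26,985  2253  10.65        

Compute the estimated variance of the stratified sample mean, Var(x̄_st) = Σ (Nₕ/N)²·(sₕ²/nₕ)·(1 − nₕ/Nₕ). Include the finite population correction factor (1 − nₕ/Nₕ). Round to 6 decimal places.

N = 39923. Term for each stratum: Wₕ²sₕ²/nₕ·(1−nₕ/Nₕ).
Var(x̄_st) = 0.003102638 + 0.021080133 = 0.024182771 → 0.024183.

0.024183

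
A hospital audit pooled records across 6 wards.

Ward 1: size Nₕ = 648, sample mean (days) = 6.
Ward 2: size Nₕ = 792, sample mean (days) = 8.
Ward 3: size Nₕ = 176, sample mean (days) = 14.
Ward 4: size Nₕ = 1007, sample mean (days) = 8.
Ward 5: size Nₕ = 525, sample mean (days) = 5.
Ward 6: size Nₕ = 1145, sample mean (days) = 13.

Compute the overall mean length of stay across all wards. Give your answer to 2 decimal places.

8.91

N = 648 + 792 + 176 + 1007 + 525 + 1145 = 4293.
Overall mean = Σ (Nₕ/N)·x̄ₕ — weight by population share, not a simple average.
Σ Nₕx̄ₕ = 648·6 + 792·8 + 176·14 + 1007·8 + 525·5 + 1145·13 = 3888 + 6336 + 2464 + 8056 + 2625 + 14885 = 38254.
Divide by N: 38254 / 4293 = 8.9108... → 8.91.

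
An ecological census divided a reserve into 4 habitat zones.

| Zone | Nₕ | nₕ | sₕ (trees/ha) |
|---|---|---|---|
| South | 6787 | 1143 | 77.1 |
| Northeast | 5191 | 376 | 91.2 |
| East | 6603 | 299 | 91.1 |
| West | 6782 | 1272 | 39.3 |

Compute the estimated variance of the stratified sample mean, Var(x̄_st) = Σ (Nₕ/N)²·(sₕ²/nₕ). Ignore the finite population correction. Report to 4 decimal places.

3.2671

N = 25363; Wₕ = Nₕ/N.
zone South: (6787/25363)²·77.1²/1143 = 0.3724063
zone Northeast: (5191/25363)²·91.2²/376 = 0.9266221
zone East: (6603/25363)²·91.1²/299 = 1.8812517
zone West: (6782/25363)²·39.3²/1272 = 0.0868185
Sum = 3.2670986 → 3.2671.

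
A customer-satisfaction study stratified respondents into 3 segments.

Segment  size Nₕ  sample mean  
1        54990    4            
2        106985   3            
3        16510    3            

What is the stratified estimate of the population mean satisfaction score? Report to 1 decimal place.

x̄_st = (Σ Nₕx̄ₕ) / (Σ Nₕ) = (54990·4 + 106985·3 + 16510·3) / 178485
= 590445 / 178485 = 3.308... → 3.3.

3.3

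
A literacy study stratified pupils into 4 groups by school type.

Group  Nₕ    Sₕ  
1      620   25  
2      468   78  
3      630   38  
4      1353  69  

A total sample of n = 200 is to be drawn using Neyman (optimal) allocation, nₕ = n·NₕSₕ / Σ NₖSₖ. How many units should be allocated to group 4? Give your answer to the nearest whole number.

110

Σ NₕSₕ = 620·25 + 468·78 + 630·38 + 1353·69 = 169301.
Share for 4: 93357/169301 = 0.55143.
n_4 = 200 × 0.55143 = 110.285... → 110.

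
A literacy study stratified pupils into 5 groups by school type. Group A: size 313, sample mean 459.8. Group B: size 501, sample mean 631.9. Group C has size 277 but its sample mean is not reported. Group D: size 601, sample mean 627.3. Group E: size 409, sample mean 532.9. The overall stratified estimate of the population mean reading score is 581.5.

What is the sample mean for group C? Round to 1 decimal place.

600.2

N = 313 + 501 + 277 + 601 + 409 = 2101.
Overall total = μ·N = 581.5·2101 = 1221731.5.
Subtract the known strata: 313·459.8 + 501·631.9 + 601·627.3 + 409·532.9 = 1055462.7.
Remaining total for group C: 1221731.5 − 1055462.7 = 166268.8.
Divide by its size: 166268.8 / 277 = 600.248... → 600.2.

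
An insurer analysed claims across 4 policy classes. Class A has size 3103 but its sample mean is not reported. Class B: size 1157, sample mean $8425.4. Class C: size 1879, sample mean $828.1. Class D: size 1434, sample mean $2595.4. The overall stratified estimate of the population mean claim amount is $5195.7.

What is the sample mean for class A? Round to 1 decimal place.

7837.9

Σ Nₕx̄ₕ = N·μ, so 3103·x̄_A = 7573·5195.7 − (1157·8425.4 + 1879·828.1 + 1434·2595.4).
= 39347036.1 − 15025991.3 = 24321044.8.
x̄_A = 24321044.8 / 3103 = 7837.913... → 7837.9.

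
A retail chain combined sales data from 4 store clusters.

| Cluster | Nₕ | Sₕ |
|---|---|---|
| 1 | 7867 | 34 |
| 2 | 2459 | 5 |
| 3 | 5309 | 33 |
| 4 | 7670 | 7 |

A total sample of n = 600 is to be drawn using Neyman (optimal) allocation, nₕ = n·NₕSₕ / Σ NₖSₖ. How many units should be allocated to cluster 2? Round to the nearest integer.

15

1: NₕSₕ = 7867·34 = 267478
2: NₕSₕ = 2459·5 = 12295
3: NₕSₕ = 5309·33 = 175197
4: NₕSₕ = 7670·7 = 53690
Σ NₕSₕ = 508660.
n_2 = 600·12295/508660 = 14.503... → 15.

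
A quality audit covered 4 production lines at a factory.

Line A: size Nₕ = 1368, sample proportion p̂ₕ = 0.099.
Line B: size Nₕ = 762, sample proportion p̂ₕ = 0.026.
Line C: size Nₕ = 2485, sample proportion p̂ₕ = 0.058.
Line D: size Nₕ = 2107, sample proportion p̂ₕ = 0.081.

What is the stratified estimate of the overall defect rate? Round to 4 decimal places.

Wₕ = Nₕ/N with N = 6722: 0.2035, 0.1134, 0.3697, 0.3134.
p̂_st = 0.2035·0.099 + 0.1134·0.026 + 0.3697·0.058 + 0.3134·0.081 ≈ 0.069926... → 0.0699.

0.0699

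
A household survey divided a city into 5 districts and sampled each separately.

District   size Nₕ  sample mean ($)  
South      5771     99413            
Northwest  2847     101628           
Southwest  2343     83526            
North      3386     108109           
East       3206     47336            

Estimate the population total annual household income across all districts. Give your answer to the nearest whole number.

1576565047

South: 5771·99413 = 573712423
Northwest: 2847·101628 = 289334916
Southwest: 2343·83526 = 195701418
North: 3386·108109 = 366057074
East: 3206·47336 = 151759216
τ̂ = Σ Nₕx̄ₕ = 1576565047.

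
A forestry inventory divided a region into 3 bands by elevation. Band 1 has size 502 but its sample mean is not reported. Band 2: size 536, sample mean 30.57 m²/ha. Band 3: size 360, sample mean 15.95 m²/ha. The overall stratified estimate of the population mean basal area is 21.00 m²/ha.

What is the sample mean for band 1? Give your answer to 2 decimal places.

14.40

N = 502 + 536 + 360 = 1398.
Overall total = μ·N = 21.00·1398 = 29358.
Subtract the known strata: 536·30.57 + 360·15.95 = 22127.52.
Remaining total for band 1: 29358 − 22127.52 = 7230.48.
Divide by its size: 7230.48 / 502 = 14.4033... → 14.40.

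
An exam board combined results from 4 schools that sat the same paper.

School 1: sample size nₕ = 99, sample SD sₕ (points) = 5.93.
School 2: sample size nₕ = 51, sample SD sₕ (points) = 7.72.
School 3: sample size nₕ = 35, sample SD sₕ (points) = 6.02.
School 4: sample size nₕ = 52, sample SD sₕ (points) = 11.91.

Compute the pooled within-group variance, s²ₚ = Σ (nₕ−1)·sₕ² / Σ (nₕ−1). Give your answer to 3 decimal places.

Degrees of freedom: 98 + 50 + 34 + 51 = 233.
Σ(nₕ−1)sₕ² = 98·35.1649 + 50·59.5984 + 34·36.2404 + 51·141.8481 = 14892.5069.
s²ₚ = 14892.5069 / 233 = 63.91634... → 63.916.

63.916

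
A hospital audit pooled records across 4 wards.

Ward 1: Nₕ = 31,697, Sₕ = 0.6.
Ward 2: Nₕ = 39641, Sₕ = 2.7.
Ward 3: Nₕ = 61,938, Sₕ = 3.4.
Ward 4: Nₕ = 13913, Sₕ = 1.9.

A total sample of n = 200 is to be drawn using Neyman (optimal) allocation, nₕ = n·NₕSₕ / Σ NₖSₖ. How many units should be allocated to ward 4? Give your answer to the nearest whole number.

15

Σ NₕSₕ = 31697·0.6 + 39641·2.7 + 61938·3.4 + 13913·1.9 = 363072.8.
Share for 4: 26434.7/363072.8 = 0.07281.
n_4 = 200 × 0.07281 = 14.562... → 15.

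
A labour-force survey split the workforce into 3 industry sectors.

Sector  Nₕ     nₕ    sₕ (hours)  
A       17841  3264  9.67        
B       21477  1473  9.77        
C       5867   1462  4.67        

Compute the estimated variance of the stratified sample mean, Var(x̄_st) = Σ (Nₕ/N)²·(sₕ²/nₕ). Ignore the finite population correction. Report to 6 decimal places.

N = 45185; Wₕ = Nₕ/N.
sector A: (17841/45185)²·9.67²/3264 = 0.004466349
sector B: (21477/45185)²·9.77²/1473 = 0.014640134
sector C: (5867/45185)²·4.67²/1462 = 0.000251495
Sum = 0.019357978 → 0.019358.

0.019358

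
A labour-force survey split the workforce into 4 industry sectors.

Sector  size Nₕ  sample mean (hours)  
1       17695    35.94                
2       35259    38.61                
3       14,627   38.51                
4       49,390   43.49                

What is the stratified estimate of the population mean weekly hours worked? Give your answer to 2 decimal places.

N = 116971; weights Wₕ = Nₕ/N = (0.1513, 0.3014, 0.1250, 0.4222).
x̄_st = Σ Wₕ·x̄ₕ = 0.1513·35.94 + 0.3014·38.61 + 0.1250·38.51 + 0.4222·43.49 ≈ 40.2541...
→ 40.25.

40.25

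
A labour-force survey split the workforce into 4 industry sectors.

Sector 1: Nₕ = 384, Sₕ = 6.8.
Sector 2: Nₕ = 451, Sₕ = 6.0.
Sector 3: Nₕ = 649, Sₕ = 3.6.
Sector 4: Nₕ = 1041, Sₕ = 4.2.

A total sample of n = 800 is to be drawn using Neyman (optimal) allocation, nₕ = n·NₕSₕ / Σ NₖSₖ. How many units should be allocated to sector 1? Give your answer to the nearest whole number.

174

Σ NₕSₕ = 384·6.8 + 451·6.0 + 649·3.6 + 1041·4.2 = 12025.8.
Share for 1: 2611.2/12025.8 = 0.21713.
n_1 = 800 × 0.21713 = 173.707... → 174.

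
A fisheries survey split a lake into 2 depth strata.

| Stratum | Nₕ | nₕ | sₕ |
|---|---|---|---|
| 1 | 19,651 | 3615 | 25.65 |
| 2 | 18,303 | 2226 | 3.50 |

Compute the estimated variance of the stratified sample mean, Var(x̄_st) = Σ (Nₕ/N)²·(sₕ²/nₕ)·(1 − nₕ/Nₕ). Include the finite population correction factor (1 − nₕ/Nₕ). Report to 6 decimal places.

N = 37954; Wₕ = Nₕ/N.
stratum 1: (19651/37954)²·25.65²/3615·(1 − 3615/19651) = 0.039813654
stratum 2: (18303/37954)²·3.50²/2226·(1 − 2226/18303) = 0.001124147
Sum = 0.040937801 → 0.040938.

0.040938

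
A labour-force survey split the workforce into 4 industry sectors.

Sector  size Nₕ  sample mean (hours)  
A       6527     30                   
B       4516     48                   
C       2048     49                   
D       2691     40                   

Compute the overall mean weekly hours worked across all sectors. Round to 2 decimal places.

N = 6527 + 4516 + 2048 + 2691 = 15782.
Overall mean = Σ (Nₕ/N)·x̄ₕ — weight by population share, not a simple average.
Σ Nₕx̄ₕ = 6527·30 + 4516·48 + 2048·49 + 2691·40 = 195810 + 216768 + 100352 + 107640 = 620570.
Divide by N: 620570 / 15782 = 39.3214... → 39.32.

39.32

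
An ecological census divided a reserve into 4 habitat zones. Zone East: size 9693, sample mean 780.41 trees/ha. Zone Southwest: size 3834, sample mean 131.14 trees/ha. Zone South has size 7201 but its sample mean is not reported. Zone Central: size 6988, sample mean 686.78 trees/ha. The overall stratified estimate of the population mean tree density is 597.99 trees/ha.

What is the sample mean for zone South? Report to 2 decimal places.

514.84

N = 9693 + 3834 + 7201 + 6988 = 27716.
Overall total = μ·N = 597.99·27716 = 16573890.84.
Subtract the known strata: 9693·780.41 + 3834·131.14 + 6988·686.78 = 12866523.53.
Remaining total for zone South: 16573890.84 − 12866523.53 = 3707367.31.
Divide by its size: 3707367.31 / 7201 = 514.8406... → 514.84.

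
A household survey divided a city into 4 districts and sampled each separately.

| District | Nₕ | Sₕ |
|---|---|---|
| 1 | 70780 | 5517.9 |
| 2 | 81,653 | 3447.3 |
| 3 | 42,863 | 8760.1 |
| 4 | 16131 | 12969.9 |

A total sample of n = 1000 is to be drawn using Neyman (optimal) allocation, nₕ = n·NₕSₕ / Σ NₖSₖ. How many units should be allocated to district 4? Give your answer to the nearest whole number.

166

1: NₕSₕ = 70780·5517.9 = 390556962
2: NₕSₕ = 81653·3447.3 = 281482386.9
3: NₕSₕ = 42863·8760.1 = 375484166.3
4: NₕSₕ = 16131·12969.9 = 209217456.9
Σ NₕSₕ = 1256740972.1.
n_4 = 1000·209217456.9/1256740972.1 = 166.476... → 166.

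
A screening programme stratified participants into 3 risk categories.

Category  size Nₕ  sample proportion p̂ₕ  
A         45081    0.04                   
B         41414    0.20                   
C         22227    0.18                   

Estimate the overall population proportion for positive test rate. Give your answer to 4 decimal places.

0.1296

Wₕ = Nₕ/N with N = 108722: 0.4146, 0.3809, 0.2044.
p̂_st = 0.4146·0.04 + 0.3809·0.20 + 0.2044·0.18 ≈ 0.129568... → 0.1296.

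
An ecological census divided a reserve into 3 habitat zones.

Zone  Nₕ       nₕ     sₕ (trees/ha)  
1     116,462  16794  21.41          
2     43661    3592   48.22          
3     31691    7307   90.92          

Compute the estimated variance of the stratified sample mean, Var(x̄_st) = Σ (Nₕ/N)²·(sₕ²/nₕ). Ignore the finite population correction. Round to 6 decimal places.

0.074482

N = 191814. Term for each stratum: Wₕ²sₕ²/nₕ.
Var(x̄_st) = 0.010062064 + 0.033538593 + 0.030880977 = 0.074481634 → 0.074482.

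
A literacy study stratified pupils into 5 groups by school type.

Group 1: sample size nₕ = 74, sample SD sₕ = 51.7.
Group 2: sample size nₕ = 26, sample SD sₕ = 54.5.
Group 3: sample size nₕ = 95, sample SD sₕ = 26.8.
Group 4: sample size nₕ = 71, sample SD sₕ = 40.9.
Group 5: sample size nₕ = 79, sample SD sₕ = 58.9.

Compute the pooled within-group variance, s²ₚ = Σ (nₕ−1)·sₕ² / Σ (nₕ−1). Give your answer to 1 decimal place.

Degrees of freedom: 73 + 25 + 94 + 70 + 78 = 340.
Σ(nₕ−1)sₕ² = 73·2672.89 + 25·2970.25 + 94·718.24 + 70·1672.81 + 78·3469.21 = 724586.86.
s²ₚ = 724586.86 / 340 = 2131.138... → 2131.1.

2131.1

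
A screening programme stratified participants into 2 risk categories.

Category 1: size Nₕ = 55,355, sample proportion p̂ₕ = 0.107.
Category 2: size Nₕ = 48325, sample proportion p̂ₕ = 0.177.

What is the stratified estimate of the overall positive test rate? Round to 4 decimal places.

N = 55355 + 48325 = 103680.
Overall proportion = Σ (Nₕ/N)·p̂ₕ.
Σ Nₕp̂ₕ = 5922.985 + 8553.525 = 14476.51.
14476.51 / 103680 = 0.139627... → 0.1396.

0.1396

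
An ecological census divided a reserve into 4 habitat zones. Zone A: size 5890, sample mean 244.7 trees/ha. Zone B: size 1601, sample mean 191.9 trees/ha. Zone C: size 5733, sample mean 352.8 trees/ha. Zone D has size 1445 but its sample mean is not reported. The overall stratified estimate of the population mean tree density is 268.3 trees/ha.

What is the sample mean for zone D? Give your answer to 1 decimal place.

113.9

N = 5890 + 1601 + 5733 + 1445 = 14669.
Overall total = μ·N = 268.3·14669 = 3935692.7.
Subtract the known strata: 5890·244.7 + 1601·191.9 + 5733·352.8 = 3771117.3.
Remaining total for zone D: 3935692.7 − 3771117.3 = 164575.4.
Divide by its size: 164575.4 / 1445 = 113.893... → 113.9.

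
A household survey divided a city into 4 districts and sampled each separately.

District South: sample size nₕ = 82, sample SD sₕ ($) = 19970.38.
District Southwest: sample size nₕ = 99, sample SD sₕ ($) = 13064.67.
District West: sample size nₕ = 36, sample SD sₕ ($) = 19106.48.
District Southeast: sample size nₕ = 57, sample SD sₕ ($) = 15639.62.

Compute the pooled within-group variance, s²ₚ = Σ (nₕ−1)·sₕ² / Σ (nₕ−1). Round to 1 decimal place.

279651031.4

Degrees of freedom: 81 + 98 + 35 + 56 = 270.
Σ(nₕ−1)sₕ² = 81·398816077.3444 + 98·170685602.2089 + 35·365057577.9904 + 56·244597713.7444 = 75505778480.719.
s²ₚ = 75505778480.719 / 270 = 279651031.410... → 279651031.4.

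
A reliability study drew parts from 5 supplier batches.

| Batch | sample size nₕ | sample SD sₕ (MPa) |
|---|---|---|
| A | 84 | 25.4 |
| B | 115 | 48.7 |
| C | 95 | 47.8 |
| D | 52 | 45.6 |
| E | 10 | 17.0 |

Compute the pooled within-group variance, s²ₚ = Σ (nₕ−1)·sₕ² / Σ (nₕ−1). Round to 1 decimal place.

A: (84−1)·25.4² = 83·645.16 = 53548.28
B: (115−1)·48.7² = 114·2371.69 = 270372.66
C: (95−1)·47.8² = 94·2284.84 = 214774.96
D: (52−1)·45.6² = 51·2079.36 = 106047.36
E: (10−1)·17.0² = 9·289 = 2601
Numerator = 647344.26; denominator = Σ(nₕ−1) = 351.
s²ₚ = 647344.26/351 = 1844.286... → 1844.3.

1844.3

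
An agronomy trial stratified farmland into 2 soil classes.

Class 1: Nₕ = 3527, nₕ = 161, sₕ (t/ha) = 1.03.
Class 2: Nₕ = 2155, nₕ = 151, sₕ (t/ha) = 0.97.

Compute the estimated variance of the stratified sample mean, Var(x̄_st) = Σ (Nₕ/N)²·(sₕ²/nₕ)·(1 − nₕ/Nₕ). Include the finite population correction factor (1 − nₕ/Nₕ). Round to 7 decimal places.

0.0032566

N = 5682. Term for each stratum: Wₕ²sₕ²/nₕ·(1−nₕ/Nₕ).
Var(x̄_st) = 0.0024230685 + 0.0008335066 = 0.0032565751 → 0.0032566.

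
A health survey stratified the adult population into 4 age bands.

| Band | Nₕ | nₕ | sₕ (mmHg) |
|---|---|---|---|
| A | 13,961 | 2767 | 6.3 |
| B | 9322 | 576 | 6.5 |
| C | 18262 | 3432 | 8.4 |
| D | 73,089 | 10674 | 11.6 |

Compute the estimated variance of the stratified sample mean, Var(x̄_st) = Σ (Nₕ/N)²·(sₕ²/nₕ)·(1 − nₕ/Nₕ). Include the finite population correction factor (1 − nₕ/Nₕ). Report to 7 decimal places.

0.0054256

N = 114634. Term for each stratum: Wₕ²sₕ²/nₕ·(1−nₕ/Nₕ).
Var(x̄_st) = 0.0001705874 + 0.0004550885 + 0.0004237150 + 0.0043762576 = 0.0054256486 → 0.0054256.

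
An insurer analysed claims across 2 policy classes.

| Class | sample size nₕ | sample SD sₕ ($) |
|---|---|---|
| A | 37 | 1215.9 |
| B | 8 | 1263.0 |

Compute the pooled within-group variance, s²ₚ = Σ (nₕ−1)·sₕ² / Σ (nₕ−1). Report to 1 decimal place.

Degrees of freedom: 36 + 7 = 43.
Σ(nₕ−1)sₕ² = 36·1478412.81 + 7·1595169 = 64389044.16.
s²ₚ = 64389044.16 / 43 = 1497419.632... → 1497419.6.

1497419.6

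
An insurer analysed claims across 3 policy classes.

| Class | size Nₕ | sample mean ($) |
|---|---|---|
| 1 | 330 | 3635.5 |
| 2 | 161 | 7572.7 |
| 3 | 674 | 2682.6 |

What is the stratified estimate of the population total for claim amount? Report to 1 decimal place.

1: 330·3635.5 = 1199715
2: 161·7572.7 = 1219204.7
3: 674·2682.6 = 1808072.4
τ̂ = Σ Nₕx̄ₕ = 4226992.1.

4226992.1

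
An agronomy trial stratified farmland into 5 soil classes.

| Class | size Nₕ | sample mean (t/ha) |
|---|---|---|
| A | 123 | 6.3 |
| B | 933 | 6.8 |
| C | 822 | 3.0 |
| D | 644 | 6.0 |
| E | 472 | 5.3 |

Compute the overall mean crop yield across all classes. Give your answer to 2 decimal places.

5.33

N = 2994; weights Wₕ = Nₕ/N = (0.0411, 0.3116, 0.2745, 0.2151, 0.1576).
x̄_st = Σ Wₕ·x̄ₕ = 0.0411·6.3 + 0.3116·6.8 + 0.2745·3.0 + 0.2151·6.0 + 0.1576·5.3 ≈ 5.3276...
→ 5.33.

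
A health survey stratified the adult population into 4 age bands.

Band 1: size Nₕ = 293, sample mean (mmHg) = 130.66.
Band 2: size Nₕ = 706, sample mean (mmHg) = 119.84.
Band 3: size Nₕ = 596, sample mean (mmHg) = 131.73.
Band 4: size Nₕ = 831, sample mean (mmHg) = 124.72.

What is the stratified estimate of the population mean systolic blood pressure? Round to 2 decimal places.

N = 2426; weights Wₕ = Nₕ/N = (0.1208, 0.2910, 0.2457, 0.3425).
x̄_st = Σ Wₕ·x̄ₕ = 0.1208·130.66 + 0.2910·119.84 + 0.2457·131.73 + 0.3425·124.72 ≈ 125.7394...
→ 125.74.

125.74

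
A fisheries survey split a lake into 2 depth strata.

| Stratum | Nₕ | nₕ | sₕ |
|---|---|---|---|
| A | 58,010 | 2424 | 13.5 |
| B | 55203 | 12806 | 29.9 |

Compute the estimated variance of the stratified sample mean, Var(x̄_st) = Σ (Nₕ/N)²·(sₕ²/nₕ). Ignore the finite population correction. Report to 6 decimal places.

0.036338

N = 113213; Wₕ = Nₕ/N.
stratum A: (58010/113213)²·13.5²/2424 = 0.019740041
stratum B: (55203/113213)²·29.9²/12806 = 0.016598225
Sum = 0.036338266 → 0.036338.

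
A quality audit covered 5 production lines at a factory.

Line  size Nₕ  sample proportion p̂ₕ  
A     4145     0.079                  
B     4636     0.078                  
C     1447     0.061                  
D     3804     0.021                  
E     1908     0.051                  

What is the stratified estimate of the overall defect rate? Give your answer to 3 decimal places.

0.060

Wₕ = Nₕ/N with N = 15940: 0.2600, 0.2908, 0.0908, 0.2386, 0.1197.
p̂_st = 0.2600·0.079 + 0.2908·0.078 + 0.0908·0.061 + 0.2386·0.021 + 0.1197·0.051 ≈ 0.05988... → 0.060.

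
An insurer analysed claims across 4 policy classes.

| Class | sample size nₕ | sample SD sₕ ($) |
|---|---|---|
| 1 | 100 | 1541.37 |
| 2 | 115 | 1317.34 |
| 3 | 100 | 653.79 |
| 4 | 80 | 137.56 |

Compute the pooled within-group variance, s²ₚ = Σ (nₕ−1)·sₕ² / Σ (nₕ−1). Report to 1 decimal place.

1219569.7

1: (100−1)·1541.37² = 99·2375821.4769 = 235206326.2131
2: (115−1)·1317.34² = 114·1735384.6756 = 197833853.0184
3: (100−1)·653.79² = 99·427441.3641 = 42316695.0459
4: (80−1)·137.56² = 79·18922.7536 = 1494897.5344
Numerator = 476851771.8118; denominator = Σ(nₕ−1) = 391.
s²ₚ = 476851771.8118/391 = 1219569.749... → 1219569.7.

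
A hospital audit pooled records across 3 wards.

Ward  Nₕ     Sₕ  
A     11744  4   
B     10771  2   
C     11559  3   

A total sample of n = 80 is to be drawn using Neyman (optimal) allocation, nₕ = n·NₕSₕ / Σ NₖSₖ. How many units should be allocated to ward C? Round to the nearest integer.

Σ NₕSₕ = 11744·4 + 10771·2 + 11559·3 = 103195.
Share for C: 34677/103195 = 0.33603.
n_C = 80 × 0.33603 = 26.883... → 27.

27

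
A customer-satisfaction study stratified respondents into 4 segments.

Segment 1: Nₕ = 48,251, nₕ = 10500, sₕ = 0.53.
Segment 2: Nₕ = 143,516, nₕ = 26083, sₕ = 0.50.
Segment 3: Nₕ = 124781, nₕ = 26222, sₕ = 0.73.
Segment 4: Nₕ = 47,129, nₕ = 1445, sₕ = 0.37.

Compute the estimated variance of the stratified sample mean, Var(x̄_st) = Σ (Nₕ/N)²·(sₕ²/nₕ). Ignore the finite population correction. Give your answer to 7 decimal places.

0.0000059

N = 363677. Term for each stratum: Wₕ²sₕ²/nₕ.
Var(x̄_st) = 0.0000004709 + 0.0000014926 + 0.0000023925 + 0.0000015910 = 0.0000059470 → 0.0000059.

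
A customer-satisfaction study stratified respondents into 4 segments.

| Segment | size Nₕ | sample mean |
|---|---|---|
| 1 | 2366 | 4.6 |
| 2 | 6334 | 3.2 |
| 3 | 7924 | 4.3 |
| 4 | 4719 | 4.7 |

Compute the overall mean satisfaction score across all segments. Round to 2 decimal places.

4.10

N = 2366 + 6334 + 7924 + 4719 = 21343.
The stratified mean weights each stratum mean by its population share Nₕ/N.
Σ Nₕx̄ₕ = 2366·4.6 + 6334·3.2 + 7924·4.3 + 4719·4.7 = 10883.6 + 20268.8 + 34073.2 + 22179.3 = 87404.9.
Divide by N: 87404.9 / 21343 = 4.0952... → 4.10.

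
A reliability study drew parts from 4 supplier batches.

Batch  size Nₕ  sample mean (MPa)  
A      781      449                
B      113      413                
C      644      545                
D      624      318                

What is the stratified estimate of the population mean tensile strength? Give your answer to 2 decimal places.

x̄_st = (Σ Nₕx̄ₕ) / (Σ Nₕ) = (781·449 + 113·413 + 644·545 + 624·318) / 2162
= 946750 / 2162 = 437.9047... → 437.90.

437.90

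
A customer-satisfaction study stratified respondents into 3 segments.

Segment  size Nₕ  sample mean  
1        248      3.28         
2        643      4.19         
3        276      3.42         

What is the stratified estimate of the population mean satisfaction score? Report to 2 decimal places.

3.81

N = 248 + 643 + 276 = 1167.
The stratified mean weights each stratum mean by its population share Nₕ/N.
Σ Nₕx̄ₕ = 248·3.28 + 643·4.19 + 276·3.42 = 813.44 + 2694.17 + 943.92 = 4451.53.
Divide by N: 4451.53 / 1167 = 3.8145... → 3.81.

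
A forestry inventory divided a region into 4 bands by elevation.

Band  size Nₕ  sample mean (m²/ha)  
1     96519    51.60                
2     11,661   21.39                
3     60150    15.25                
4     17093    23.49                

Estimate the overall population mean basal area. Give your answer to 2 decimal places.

35.32

N = 96519 + 11661 + 60150 + 17093 = 185423.
Overall mean = Σ (Nₕ/N)·x̄ₕ — weight by population share, not a simple average.
Σ Nₕx̄ₕ = 96519·51.60 + 11661·21.39 + 60150·15.25 + 17093·23.49 = 4980380.4 + 249428.79 + 917287.5 + 401514.57 = 6548611.26.
Divide by N: 6548611.26 / 185423 = 35.3171... → 35.32.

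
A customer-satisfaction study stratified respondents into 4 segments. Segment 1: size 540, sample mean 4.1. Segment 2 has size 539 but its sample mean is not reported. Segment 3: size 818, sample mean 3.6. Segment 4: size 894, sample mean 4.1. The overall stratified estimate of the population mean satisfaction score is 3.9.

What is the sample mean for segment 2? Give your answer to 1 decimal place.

Σ Nₕx̄ₕ = N·μ, so 539·x̄_2 = 2791·3.9 − (540·4.1 + 818·3.6 + 894·4.1).
= 10884.9 − 8824.2 = 2060.7.
x̄_2 = 2060.7 / 539 = 3.823... → 3.8.

3.8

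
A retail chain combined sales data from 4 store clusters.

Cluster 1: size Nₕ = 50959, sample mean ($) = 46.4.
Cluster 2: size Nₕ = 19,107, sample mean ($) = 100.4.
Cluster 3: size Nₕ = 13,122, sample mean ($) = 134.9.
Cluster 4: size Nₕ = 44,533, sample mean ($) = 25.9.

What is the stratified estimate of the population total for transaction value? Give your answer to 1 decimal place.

7206402.9

Population total = Σ Nₕ·x̄ₕ (each stratum's size times its mean).
50959·46.4 + 19107·100.4 + 13122·134.9 + 44533·25.9 = 2364497.6 + 1918342.8 + 1770157.8 + 1153404.7 = 7206402.9.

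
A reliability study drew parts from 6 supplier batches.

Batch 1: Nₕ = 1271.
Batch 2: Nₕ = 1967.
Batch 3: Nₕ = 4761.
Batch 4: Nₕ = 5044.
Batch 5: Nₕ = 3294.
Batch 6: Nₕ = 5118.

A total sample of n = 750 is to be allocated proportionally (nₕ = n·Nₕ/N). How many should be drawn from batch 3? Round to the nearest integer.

N = 1271 + 1967 + 4761 + 5044 + 3294 + 5118 = 21455.
n_3 = 750·4761/21455 = 166.430... → 166.

166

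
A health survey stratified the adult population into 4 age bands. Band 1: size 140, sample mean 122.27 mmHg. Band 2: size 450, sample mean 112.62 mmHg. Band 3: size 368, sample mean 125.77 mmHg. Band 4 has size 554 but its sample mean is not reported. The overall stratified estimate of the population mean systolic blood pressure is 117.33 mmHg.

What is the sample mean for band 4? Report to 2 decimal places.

N = 140 + 450 + 368 + 554 = 1512.
Overall total = μ·N = 117.33·1512 = 177402.96.
Subtract the known strata: 140·122.27 + 450·112.62 + 368·125.77 = 114080.16.
Remaining total for band 4: 177402.96 − 114080.16 = 63322.8.
Divide by its size: 63322.8 / 554 = 114.3011... → 114.30.

114.30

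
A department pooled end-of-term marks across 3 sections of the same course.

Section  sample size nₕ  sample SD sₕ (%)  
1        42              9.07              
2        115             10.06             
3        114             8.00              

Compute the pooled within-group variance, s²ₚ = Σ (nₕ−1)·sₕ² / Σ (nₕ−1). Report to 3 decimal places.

82.620

Degrees of freedom: 41 + 114 + 113 = 268.
Σ(nₕ−1)sₕ² = 41·82.2649 + 114·101.2036 + 113·64 = 22142.0713.
s²ₚ = 22142.0713 / 268 = 82.61967... → 82.620.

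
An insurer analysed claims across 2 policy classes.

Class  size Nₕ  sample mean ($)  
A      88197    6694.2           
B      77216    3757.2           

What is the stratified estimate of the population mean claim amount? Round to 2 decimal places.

N = 88197 + 77216 = 165413.
The stratified mean weights each stratum mean by its population share Nₕ/N.
Σ Nₕx̄ₕ = 88197·6694.2 + 77216·3757.2 = 590408357.4 + 290115955.2 = 880524312.6.
Divide by N: 880524312.6 / 165413 = 5323.1869... → 5323.19.

5323.19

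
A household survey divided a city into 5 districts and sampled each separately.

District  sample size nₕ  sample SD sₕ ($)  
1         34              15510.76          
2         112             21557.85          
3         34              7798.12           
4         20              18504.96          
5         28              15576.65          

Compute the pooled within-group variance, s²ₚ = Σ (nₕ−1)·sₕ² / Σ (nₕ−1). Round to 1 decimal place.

334482310.1

Degrees of freedom: 33 + 111 + 33 + 19 + 27 = 223.
Σ(nₕ−1)sₕ² = 33·240583675.7776 + 111·464740896.6225 + 33·60810675.5344 + 19·342433544.6016 + 27·242632025.2225 = 74589555146.8314.
s²ₚ = 74589555146.8314 / 223 = 334482310.075... → 334482310.1.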